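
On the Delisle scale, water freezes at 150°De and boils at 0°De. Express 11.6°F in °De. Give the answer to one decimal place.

167.0°De

First in Celsius: (11.6 - 32) × 5/9 = -11.3333°C.
Linearly onto the Delisle scale: 150 + (-11.3333 / 100) × (0 - 150) = 167.0°De.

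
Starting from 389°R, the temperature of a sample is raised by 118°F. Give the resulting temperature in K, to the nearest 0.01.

Initial temperature in Celsius: (389 - 491.67) × 5/9 = -57.0389°C.
The 118°F change is an interval, so only the factor 5/9 applies: +118 × 5/9 = +65.5556°C.
Final Celsius temperature: -57.0389 + 65.5556 = 8.5167°C.
In kelvin: 8.5167 + 273.15 = 281.67 K.

281.67 K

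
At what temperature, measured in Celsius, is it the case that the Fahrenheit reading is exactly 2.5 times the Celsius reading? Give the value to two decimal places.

45.71°C

Let C be the Celsius reading. The Fahrenheit reading is F = 1.8·C + 32.
Require F = 2.5·C: 1.8·C + 32 = 2.5·C.
(-0.7)·C = -32  ⇒  C = 45.71.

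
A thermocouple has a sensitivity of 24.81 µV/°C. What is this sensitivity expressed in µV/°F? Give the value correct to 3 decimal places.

Since only a temperature interval is involved, the additive offset between the scales drops out.
A change of 1°F is a change of 5/9°C, so per °F the value is 24.81 × 5/9 = 13.783.

13.783 µV/°F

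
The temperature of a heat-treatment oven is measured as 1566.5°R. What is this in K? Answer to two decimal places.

In Celsius: (1566.5 - 491.67) × 5/9 = 597.1278°C.
In kelvin: 597.1278 + 273.15 = 870.28 K.

870.28 K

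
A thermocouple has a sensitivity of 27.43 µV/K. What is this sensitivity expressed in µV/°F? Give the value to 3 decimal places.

15.239 µV/°F

The quantity depends on a temperature interval, so only the ratio of degree sizes applies; the offset between the scales is irrelevant.
A change of 1°F is a change of 5/9 K, so per °F the value is 27.43 × 5/9 = 15.239.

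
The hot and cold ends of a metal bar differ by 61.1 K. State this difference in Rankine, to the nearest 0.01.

Only the scale ratio 1.8 matters for a change in temperature.
61.1 × 1.8 = 109.98.

109.98°R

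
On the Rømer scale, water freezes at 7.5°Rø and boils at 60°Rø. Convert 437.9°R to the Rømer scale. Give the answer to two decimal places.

First in Celsius: (437.9 - 491.67) × 5/9 = -29.8722°C.
Linearly onto the Rømer scale: 7.5 + (-29.8722 / 100) × (60 - 7.5) = -8.18°Rø.

-8.18°Rø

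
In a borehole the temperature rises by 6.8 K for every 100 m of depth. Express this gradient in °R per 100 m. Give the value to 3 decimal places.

The quantity depends on a temperature interval, so only the ratio of degree sizes applies; the offset between the scales is irrelevant.
A change of 1 K is a change of 1.8°R, so 6.8 × 1.8 = 12.240.

12.240 °R/100 m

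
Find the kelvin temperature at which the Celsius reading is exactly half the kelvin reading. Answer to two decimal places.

546.30 K

Let K be the kelvin reading. The Celsius reading is C = 1·K - 273.15.
Require C = 0.5·K: 1·K - 273.15 = 0.5·K.
(0.5)·K = 273.15  ⇒  K = 546.30.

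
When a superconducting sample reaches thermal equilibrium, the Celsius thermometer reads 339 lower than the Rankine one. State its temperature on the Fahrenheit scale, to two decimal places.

-311.51°F

Let x be the Rankine reading; then the Celsius reading is 5/9·x - 273.15.
(5/9·x - 273.15) - x = -339  ⇒  (-4/9)·x = -65.85  ⇒  x = 148.1625°R.
In Celsius: (148.1625 - 491.67) × 5/9 = -190.8375°C.
In Fahrenheit: -190.8375 × 1.8 + 32 = -311.51°F.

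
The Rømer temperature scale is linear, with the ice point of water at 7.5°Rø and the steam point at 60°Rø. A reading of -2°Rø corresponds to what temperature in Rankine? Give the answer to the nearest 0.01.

459.10°R

Linear interpolation between the fixed points: C = (-2 - 7.5) × 100 / (60 - 7.5) = -18.0952°C.
Then -18.0952 × 1.8 + 491.67 = 459.10°R.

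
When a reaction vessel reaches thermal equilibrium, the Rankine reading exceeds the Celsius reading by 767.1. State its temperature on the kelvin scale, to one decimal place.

617.4 K

Let x be the Celsius reading; then the Rankine reading is 1.8·x + 491.67.
(1.8·x + 491.67) - x = 767.1  ⇒  (0.8)·x = 275.43  ⇒  x = 344.2875°C.
In kelvin: 344.2875 + 273.15 = 617.4 K.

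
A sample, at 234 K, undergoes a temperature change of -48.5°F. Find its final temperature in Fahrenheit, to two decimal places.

Initial temperature in Celsius: 234 - 273.15 = -39.1500°C.
The 48.5°F change is an interval, so only the factor 5/9 applies: -48.5 × 5/9 = -26.9444°C.
Final Celsius temperature: -39.1500 - 26.9444 = -66.0944°C.
In Fahrenheit: -66.0944 × 1.8 + 32 = -86.97°F.

-86.97°F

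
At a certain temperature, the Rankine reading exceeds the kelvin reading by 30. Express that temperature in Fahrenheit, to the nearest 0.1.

-392.2°F

Let x be the kelvin reading; then the Rankine reading is 1.8·x.
(1.8·x) - x = 30  ⇒  (0.8)·x = 30  ⇒  x = 37.5000 K.
In Celsius: 37.5 - 273.15 = -235.6500°C.
In Fahrenheit: -235.6500 × 1.8 + 32 = -392.2°F.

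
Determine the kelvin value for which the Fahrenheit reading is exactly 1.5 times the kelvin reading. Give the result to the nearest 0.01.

1532.23 K

Let K be the kelvin reading. The Fahrenheit reading is F = 1.8·K - 459.67.
Require F = 1.5·K: 1.8·K - 459.67 = 1.5·K.
(0.3)·K = 459.67  ⇒  K = 1532.23.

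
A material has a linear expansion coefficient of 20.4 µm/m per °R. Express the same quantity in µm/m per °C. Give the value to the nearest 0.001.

Since only a temperature interval is involved, the additive offset between the scales drops out.
A change of 1°C is a change of 1.8°R, so per °C the value is 20.4 × 1.8 = 36.720.

36.720 µm/m per °C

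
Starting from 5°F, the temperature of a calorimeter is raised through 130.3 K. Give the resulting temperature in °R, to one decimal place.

699.2°R

Initial temperature in Celsius: (5 - 32) × 5/9 = -15.0000°C.
The 130.3 K change is an interval; Kelvin and Celsius degrees are the same size, so ΔC = +130.3°C.
Final Celsius temperature: -15.0000 + 130.3000 = 115.3000°C.
In Rankine: 115.3000 × 1.8 + 491.67 = 699.2°R.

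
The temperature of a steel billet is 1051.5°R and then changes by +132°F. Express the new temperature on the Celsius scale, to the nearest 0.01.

384.35°C

Initial temperature in Celsius: (1051.5 - 491.67) × 5/9 = 311.0167°C.
The 132°F change is an interval, so only the factor 5/9 applies: +132 × 5/9 = +73.3333°C.
Final Celsius temperature: 311.0167 + 73.3333 = 384.3500°C.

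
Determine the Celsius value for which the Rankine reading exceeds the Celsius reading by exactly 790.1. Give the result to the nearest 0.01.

373.04°C

Let C be the Celsius reading. The Rankine reading is R = 1.8·C + 491.67.
Require R - C = 790.1: (0.8)·C + 491.67 = 790.1.
C = (790.1 - 491.67) / (0.8) = 373.04.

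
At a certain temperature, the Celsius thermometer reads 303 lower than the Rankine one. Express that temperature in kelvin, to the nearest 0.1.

Let x be the Rankine reading; then the Celsius reading is 5/9·x - 273.15.
(5/9·x - 273.15) - x = -303  ⇒  (-4/9)·x = -29.85  ⇒  x = 67.1625°R.
In Celsius: (67.1625 - 491.67) × 5/9 = -235.8375°C.
In kelvin: -235.8375 + 273.15 = 37.3 K.

37.3 K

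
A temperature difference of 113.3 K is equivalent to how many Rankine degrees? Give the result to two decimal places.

203.94°R

An interval of 1 K corresponds to 1.8°R.
113.3 × 1.8 = 203.94.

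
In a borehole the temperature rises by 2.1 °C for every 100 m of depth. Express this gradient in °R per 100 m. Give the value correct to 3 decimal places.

Since only a temperature interval is involved, the additive offset between the scales drops out.
A change of 1°C is a change of 1.8°R, so 2.1 × 1.8 = 3.780.

3.780 °R/100 m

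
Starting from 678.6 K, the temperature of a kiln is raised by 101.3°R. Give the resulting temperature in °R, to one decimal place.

Initial temperature in Celsius: 678.6 - 273.15 = 405.4500°C.
The 101.3°R change is an interval, so only the factor 5/9 applies: +101.3 × 5/9 = +56.2778°C.
Final Celsius temperature: 405.4500 + 56.2778 = 461.7278°C.
In Rankine: 461.7278 × 1.8 + 491.67 = 1322.8°R.

1322.8°R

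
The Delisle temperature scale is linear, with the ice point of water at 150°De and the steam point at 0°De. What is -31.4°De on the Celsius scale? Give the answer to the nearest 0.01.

Linear interpolation between the fixed points: C = (-31.4 - 150) × 100 / (0 - 150) = 120.9333°C.

120.93°C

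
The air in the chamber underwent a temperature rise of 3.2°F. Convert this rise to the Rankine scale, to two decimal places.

Fahrenheit and Rankine degrees are the same size, so the interval is unchanged: 3.20.

3.20°R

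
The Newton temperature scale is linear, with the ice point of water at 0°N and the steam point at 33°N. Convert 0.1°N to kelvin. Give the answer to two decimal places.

Linear interpolation between the fixed points: C = (0.1 - 0) × 100 / (33 - 0) = 0.3030°C.
Then 0.3030 + 273.15 = 273.45 K.

273.45 K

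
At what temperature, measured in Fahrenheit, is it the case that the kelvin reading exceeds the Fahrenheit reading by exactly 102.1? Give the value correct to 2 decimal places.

Let F be the Fahrenheit reading. The kelvin reading is K = 5/9·F + 255.372.
Require K - F = 102.1: (-4/9)·F + 255.372 = 102.1.
F = (102.1 - 255.372) / (-4/9) = 344.86.

344.86°F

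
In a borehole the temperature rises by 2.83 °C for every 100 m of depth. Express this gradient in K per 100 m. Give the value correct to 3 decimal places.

2.830 K/100 m

Since only a temperature interval is involved, the additive offset between the scales drops out.
A change of 1°C is a change of 1 K, so 2.83 × 1 = 2.830.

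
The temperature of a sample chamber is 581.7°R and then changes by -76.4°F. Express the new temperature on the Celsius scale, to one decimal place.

Initial temperature in Celsius: (581.7 - 491.67) × 5/9 = 50.0167°C.
The 76.4°F change is an interval, so only the factor 5/9 applies: -76.4 × 5/9 = -42.4444°C.
Final Celsius temperature: 50.0167 - 42.4444 = 7.5722°C.

7.6°C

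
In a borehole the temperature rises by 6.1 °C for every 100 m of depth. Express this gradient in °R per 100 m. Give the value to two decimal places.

The quantity depends on a temperature interval, so only the ratio of degree sizes applies; the offset between the scales is irrelevant.
A change of 1°C is a change of 1.8°R, so 6.1 × 1.8 = 10.98.

10.98 °R/100 m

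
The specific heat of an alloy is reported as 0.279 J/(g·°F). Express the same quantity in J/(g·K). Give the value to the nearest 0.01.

Since only a temperature interval is involved, the additive offset between the scales drops out.
A change of 1 K is a change of 1.8°F, so per K the value is 0.279 × 1.8 = 0.50.

0.50 J/(g·K)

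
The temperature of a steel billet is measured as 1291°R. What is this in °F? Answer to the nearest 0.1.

In Celsius: (1291 - 491.67) × 5/9 = 444.0722°C.
In Fahrenheit: 444.0722 × 1.8 + 32 = 831.3°F.

831.3°F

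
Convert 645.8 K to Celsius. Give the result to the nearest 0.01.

372.65°C

In Celsius: 645.8 - 273.15 = 372.6500°C.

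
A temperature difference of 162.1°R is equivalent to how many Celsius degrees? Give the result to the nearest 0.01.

90.06°C

Only the scale ratio 5/9 matters for a change in temperature.
162.1 × 5/9 = 90.06.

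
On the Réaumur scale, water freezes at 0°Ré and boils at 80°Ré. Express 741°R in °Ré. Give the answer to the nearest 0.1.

First in Celsius: (741 - 491.67) × 5/9 = 138.5167°C.
Linearly onto the Réaumur scale: 0 + (138.5167 / 100) × (80 - 0) = 110.8°Ré.

110.8°Ré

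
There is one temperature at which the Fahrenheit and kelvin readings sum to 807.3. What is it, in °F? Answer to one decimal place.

Let F be the Fahrenheit reading. The kelvin reading is K = 5/9·F + 255.372.
Require F + K = 807.3: (14/9)·F + 255.372 = 807.3.
F = (807.3 - 255.372) / (14/9) = 354.8.

354.8°F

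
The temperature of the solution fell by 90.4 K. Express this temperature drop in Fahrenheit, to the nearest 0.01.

162.72°F

Only the scale ratio 1.8 matters for a change in temperature.
90.4 × 1.8 = 162.72.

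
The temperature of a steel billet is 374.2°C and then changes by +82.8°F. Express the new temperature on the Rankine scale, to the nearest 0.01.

The 82.8°F change is an interval, so only the factor 5/9 applies: +82.8 × 5/9 = +46.0000°C.
Final Celsius temperature: 374.2000 + 46.0000 = 420.2000°C.
In Rankine: 420.2000 × 1.8 + 491.67 = 1248.03°R.

1248.03°R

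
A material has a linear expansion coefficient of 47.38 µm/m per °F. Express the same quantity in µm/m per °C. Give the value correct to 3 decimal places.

Since only a temperature interval is involved, the additive offset between the scales drops out.
A change of 1°C is a change of 1.8°F, so per °C the value is 47.38 × 1.8 = 85.284.

85.284 µm/m per °C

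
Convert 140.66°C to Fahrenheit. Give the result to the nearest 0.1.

In Fahrenheit: 140.6600 × 1.8 + 32 = 285.2°F.

285.2°F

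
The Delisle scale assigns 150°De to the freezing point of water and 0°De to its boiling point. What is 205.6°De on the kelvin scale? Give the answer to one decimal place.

236.1 K

Linear interpolation between the fixed points: C = (205.6 - 150) × 100 / (0 - 150) = -37.0667°C.
Then -37.0667 + 273.15 = 236.1 K.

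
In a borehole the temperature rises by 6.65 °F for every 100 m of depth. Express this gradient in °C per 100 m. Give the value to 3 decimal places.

Since only a temperature interval is involved, the additive offset between the scales drops out.
A change of 1°F is a change of 5/9°C, so 6.65 × 5/9 = 3.694.

3.694 °C/100 m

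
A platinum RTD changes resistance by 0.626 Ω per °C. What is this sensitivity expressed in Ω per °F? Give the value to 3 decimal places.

The quantity depends on a temperature interval, so only the ratio of degree sizes applies; the offset between the scales is irrelevant.
A change of 1°F is a change of 5/9°C, so per °F the value is 0.626 × 5/9 = 0.348.

0.348 Ω per °F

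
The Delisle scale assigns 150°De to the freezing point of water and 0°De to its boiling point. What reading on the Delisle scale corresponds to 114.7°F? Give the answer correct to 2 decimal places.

81.08°De

First in Celsius: (114.7 - 32) × 5/9 = 45.9444°C.
Linearly onto the Delisle scale: 150 + (45.9444 / 100) × (0 - 150) = 81.08°De.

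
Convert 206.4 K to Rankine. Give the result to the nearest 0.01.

371.52°R

In Celsius: 206.4 - 273.15 = -66.7500°C.
In Rankine: -66.7500 × 1.8 + 491.67 = 371.52°R.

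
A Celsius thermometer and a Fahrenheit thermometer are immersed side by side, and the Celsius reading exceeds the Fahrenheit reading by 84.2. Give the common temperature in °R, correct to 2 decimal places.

Let x be the Celsius reading; then the Fahrenheit reading is 1.8·x + 32.
(1.8·x + 32) - x = -84.2  ⇒  (0.8)·x = -116.2  ⇒  x = -145.2500°C.
In Rankine: -145.2500 × 1.8 + 491.67 = 230.22°R.

230.22°R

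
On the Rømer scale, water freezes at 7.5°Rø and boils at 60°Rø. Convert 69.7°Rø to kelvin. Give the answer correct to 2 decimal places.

391.63 K

Linear interpolation between the fixed points: C = (69.7 - 7.5) × 100 / (60 - 7.5) = 118.4762°C.
Then 118.4762 + 273.15 = 391.63 K.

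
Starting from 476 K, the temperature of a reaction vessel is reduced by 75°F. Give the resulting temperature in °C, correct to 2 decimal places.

Initial temperature in Celsius: 476 - 273.15 = 202.8500°C.
The 75°F change is an interval, so only the factor 5/9 applies: -75 × 5/9 = -41.6667°C.
Final Celsius temperature: 202.8500 - 41.6667 = 161.1833°C.

161.18°C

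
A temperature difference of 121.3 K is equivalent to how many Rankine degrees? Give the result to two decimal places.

218.34°R

Only the scale ratio 1.8 matters for a change in temperature.
121.3 × 1.8 = 218.34.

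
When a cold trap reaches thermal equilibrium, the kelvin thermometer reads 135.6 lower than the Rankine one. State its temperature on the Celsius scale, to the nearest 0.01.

-103.65°C

Let x be the Rankine reading; then the kelvin reading is 5/9·x.
(5/9·x) - x = -135.6  ⇒  (-4/9)·x = -135.6  ⇒  x = 305.1000°R.
In Celsius: (305.1 - 491.67) × 5/9 = -103.65°C.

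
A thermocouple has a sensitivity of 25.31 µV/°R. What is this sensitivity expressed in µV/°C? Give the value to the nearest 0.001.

Since only a temperature interval is involved, the additive offset between the scales drops out.
A change of 1°C is a change of 1.8°R, so per °C the value is 25.31 × 1.8 = 45.558.

45.558 µV/°C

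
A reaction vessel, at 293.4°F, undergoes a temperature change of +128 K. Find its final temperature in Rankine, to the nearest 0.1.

Initial temperature in Celsius: (293.4 - 32) × 5/9 = 145.2222°C.
The 128 K change is an interval; Kelvin and Celsius degrees are the same size, so ΔC = +128°C.
Final Celsius temperature: 145.2222 + 128.0000 = 273.2222°C.
In Rankine: 273.2222 × 1.8 + 491.67 = 983.5°R.

983.5°R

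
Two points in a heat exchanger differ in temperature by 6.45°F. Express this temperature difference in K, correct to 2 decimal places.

For a temperature interval the offset drops out; only the factor 5/9 applies.
6.45 × 5/9 = 3.58.

3.58 K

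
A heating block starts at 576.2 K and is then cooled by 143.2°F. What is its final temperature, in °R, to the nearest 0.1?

894.0°R

Initial temperature in Celsius: 576.2 - 273.15 = 303.0500°C.
The 143.2°F change is an interval, so only the factor 5/9 applies: -143.2 × 5/9 = -79.5556°C.
Final Celsius temperature: 303.0500 - 79.5556 = 223.4944°C.
In Rankine: 223.4944 × 1.8 + 491.67 = 894.0°R.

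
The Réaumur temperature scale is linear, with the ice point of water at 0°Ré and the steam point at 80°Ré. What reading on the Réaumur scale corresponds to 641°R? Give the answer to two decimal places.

66.37°Ré

First in Celsius: (641 - 491.67) × 5/9 = 82.9611°C.
Linearly onto the Réaumur scale: 0 + (82.9611 / 100) × (80 - 0) = 66.37°Ré.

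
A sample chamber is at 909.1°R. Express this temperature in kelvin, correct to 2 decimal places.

In Celsius: (909.1 - 491.67) × 5/9 = 231.9056°C.
In kelvin: 231.9056 + 273.15 = 505.06 K.

505.06 K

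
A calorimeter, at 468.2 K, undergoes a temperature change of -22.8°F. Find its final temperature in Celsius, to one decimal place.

Initial temperature in Celsius: 468.2 - 273.15 = 195.0500°C.
The 22.8°F change is an interval, so only the factor 5/9 applies: -22.8 × 5/9 = -12.6667°C.
Final Celsius temperature: 195.0500 - 12.6667 = 182.3833°C.

182.4°C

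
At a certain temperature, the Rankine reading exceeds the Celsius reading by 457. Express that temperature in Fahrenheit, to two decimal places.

Let x be the Rankine reading; then the Celsius reading is 5/9·x - 273.15.
(5/9·x - 273.15) - x = -457  ⇒  (-4/9)·x = -183.85  ⇒  x = 413.6625°R.
In Celsius: (413.6625 - 491.67) × 5/9 = -43.3375°C.
In Fahrenheit: -43.3375 × 1.8 + 32 = -46.01°F.

-46.01°F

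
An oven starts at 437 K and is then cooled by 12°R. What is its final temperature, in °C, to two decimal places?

157.18°C

Initial temperature in Celsius: 437 - 273.15 = 163.8500°C.
The 12°R change is an interval, so only the factor 5/9 applies: -12 × 5/9 = -6.6667°C.
Final Celsius temperature: 163.8500 - 6.6667 = 157.1833°C.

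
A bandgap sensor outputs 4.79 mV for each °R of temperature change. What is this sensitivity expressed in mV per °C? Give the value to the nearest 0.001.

Since only a temperature interval is involved, the additive offset between the scales drops out.
A change of 1°C is a change of 1.8°R, so per °C the value is 4.79 × 1.8 = 8.622.

8.622 mV per °C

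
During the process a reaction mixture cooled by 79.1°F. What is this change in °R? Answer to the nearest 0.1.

Fahrenheit and Rankine degrees are the same size, so the interval is unchanged: 79.1.

79.1°R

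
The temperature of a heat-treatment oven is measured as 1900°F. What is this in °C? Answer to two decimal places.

1037.78°C

In Celsius: (1900 - 32) × 5/9 = 1037.7778°C.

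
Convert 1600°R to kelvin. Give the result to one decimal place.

In Celsius: (1600 - 491.67) × 5/9 = 615.7389°C.
In kelvin: 615.7389 + 273.15 = 888.9 K.

888.9 K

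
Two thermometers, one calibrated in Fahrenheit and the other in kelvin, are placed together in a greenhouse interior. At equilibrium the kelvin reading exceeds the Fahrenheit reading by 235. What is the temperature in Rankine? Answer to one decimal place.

505.5°R

Let x be the Fahrenheit reading; then the kelvin reading is 5/9·x + 255.372.
(5/9·x + 255.372) - x = 235  ⇒  (-4/9)·x = -20.3722  ⇒  x = 45.8375°F.
In Celsius: (45.8375 - 32) × 5/9 = 7.6875°C.
In Rankine: 7.6875 × 1.8 + 491.67 = 505.5°R.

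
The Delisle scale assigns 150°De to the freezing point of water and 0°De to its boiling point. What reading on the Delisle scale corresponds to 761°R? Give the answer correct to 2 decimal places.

-74.44°De

First in Celsius: (761 - 491.67) × 5/9 = 149.6278°C.
Linearly onto the Delisle scale: 150 + (149.6278 / 100) × (0 - 150) = -74.44°De.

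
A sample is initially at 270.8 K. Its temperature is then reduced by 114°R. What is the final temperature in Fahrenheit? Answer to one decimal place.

Initial temperature in Celsius: 270.8 - 273.15 = -2.3500°C.
The 114°R change is an interval, so only the factor 5/9 applies: -114 × 5/9 = -63.3333°C.
Final Celsius temperature: -2.3500 - 63.3333 = -65.6833°C.
In Fahrenheit: -65.6833 × 1.8 + 32 = -86.2°F.

-86.2°F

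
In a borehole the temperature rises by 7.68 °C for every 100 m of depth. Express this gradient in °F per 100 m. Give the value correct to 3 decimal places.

The quantity depends on a temperature interval, so only the ratio of degree sizes applies; the offset between the scales is irrelevant.
A change of 1°C is a change of 1.8°F, so 7.68 × 1.8 = 13.824.

13.824 °F/100 m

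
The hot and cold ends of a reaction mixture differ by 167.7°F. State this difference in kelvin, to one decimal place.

Only the scale ratio 5/9 matters for a change in temperature.
167.7 × 5/9 = 93.2.

93.2 K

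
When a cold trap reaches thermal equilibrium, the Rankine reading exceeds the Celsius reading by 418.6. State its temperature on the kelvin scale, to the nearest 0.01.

181.81 K

Let x be the Rankine reading; then the Celsius reading is 5/9·x - 273.15.
(5/9·x - 273.15) - x = -418.6  ⇒  (-4/9)·x = -145.45  ⇒  x = 327.2625°R.
In Celsius: (327.2625 - 491.67) × 5/9 = -91.3375°C.
In kelvin: -91.3375 + 273.15 = 181.81 K.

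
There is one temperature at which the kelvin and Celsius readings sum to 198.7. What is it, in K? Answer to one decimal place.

Let K be the kelvin reading. The Celsius reading is C = 1·K - 273.15.
Require K + C = 198.7: (2)·K - 273.15 = 198.7.
K = (198.7 + 273.15) / (2) = 235.9.

235.9 K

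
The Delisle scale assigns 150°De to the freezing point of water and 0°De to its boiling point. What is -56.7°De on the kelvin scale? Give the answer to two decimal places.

Linear interpolation between the fixed points: C = (-56.7 - 150) × 100 / (0 - 150) = 137.8000°C.
Then 137.8000 + 273.15 = 410.95 K.

410.95 K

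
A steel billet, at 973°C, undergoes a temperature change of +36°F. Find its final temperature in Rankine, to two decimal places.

The 36°F change is an interval, so only the factor 5/9 applies: +36 × 5/9 = +20.0000°C.
Final Celsius temperature: 973.0000 + 20.0000 = 993.0000°C.
In Rankine: 993.0000 × 1.8 + 491.67 = 2279.07°R.

2279.07°R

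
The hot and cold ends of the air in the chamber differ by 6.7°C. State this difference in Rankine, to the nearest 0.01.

12.06°R

An interval of 1°C corresponds to 1.8°R.
6.7 × 1.8 = 12.06.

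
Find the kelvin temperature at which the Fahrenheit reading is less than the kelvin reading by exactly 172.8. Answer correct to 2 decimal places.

358.59 K

Let K be the kelvin reading. The Fahrenheit reading is F = 1.8·K - 459.67.
Require F - K = -172.8: (0.8)·K - 459.67 = -172.8.
K = (-172.8 + 459.67) / (0.8) = 358.59.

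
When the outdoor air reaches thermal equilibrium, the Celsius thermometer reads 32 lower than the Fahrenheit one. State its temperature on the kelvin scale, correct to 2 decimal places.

273.15 K

Let x be the Fahrenheit reading; then the Celsius reading is 5/9·x - 17.7778.
(5/9·x - 17.7778) - x = -32  ⇒  (-4/9)·x = -14.2222  ⇒  x = 32.0000°F.
In Celsius: (32 - 32) × 5/9 = 0.0000°C.
In kelvin: 0.0000 + 273.15 = 273.15 K.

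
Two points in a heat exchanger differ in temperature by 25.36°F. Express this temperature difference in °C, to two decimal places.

Only the scale ratio 5/9 matters for a change in temperature.
25.36 × 5/9 = 14.09.

14.09°C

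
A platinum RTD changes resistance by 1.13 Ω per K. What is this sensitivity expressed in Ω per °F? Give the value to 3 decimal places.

0.628 Ω per °F

The quantity depends on a temperature interval, so only the ratio of degree sizes applies; the offset between the scales is irrelevant.
A change of 1°F is a change of 5/9 K, so per °F the value is 1.13 × 5/9 = 0.628.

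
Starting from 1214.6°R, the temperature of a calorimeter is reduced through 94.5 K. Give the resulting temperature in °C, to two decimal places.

Initial temperature in Celsius: (1214.6 - 491.67) × 5/9 = 401.6278°C.
The 94.5 K change is an interval; Kelvin and Celsius degrees are the same size, so ΔC = -94.5°C.
Final Celsius temperature: 401.6278 - 94.5000 = 307.1278°C.

307.13°C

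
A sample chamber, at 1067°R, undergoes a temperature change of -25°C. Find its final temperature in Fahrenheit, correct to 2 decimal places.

Initial temperature in Celsius: (1067 - 491.67) × 5/9 = 319.6278°C.
Final Celsius temperature: 319.6278 - 25.0000 = 294.6278°C.
In Fahrenheit: 294.6278 × 1.8 + 32 = 562.33°F.

562.33°F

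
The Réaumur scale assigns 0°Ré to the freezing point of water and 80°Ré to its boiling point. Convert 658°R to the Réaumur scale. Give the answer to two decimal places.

First in Celsius: (658 - 491.67) × 5/9 = 92.4056°C.
Linearly onto the Réaumur scale: 0 + (92.4056 / 100) × (80 - 0) = 73.92°Ré.

73.92°Ré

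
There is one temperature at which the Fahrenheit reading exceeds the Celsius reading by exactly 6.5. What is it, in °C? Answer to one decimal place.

Let C be the Celsius reading. The Fahrenheit reading is F = 1.8·C + 32.
Require F - C = 6.5: (0.8)·C + 32 = 6.5.
C = (6.5 - 32) / (0.8) = -31.9.

-31.9°C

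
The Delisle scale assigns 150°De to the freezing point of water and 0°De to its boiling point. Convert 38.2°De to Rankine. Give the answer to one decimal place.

Linear interpolation between the fixed points: C = (38.2 - 150) × 100 / (0 - 150) = 74.5333°C.
Then 74.5333 × 1.8 + 491.67 = 625.8°R.

625.8°R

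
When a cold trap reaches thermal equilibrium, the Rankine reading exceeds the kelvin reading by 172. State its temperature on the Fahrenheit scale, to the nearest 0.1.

Let x be the Rankine reading; then the kelvin reading is 5/9·x.
(5/9·x) - x = -172  ⇒  (-4/9)·x = -172  ⇒  x = 387.0000°R.
In Celsius: (387 - 491.67) × 5/9 = -58.1500°C.
In Fahrenheit: -58.1500 × 1.8 + 32 = -72.7°F.

-72.7°F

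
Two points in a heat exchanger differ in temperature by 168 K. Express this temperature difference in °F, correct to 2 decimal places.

An interval of 1 K corresponds to 1.8°F.
168 × 1.8 = 302.40.

302.40°F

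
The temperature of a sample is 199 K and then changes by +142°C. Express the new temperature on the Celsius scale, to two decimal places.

67.85°C

Initial temperature in Celsius: 199 - 273.15 = -74.1500°C.
Final Celsius temperature: -74.1500 + 142.0000 = 67.8500°C.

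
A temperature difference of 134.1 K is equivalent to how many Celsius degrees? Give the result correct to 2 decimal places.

Kelvin and Celsius degrees are the same size, so the interval is unchanged: 134.10.

134.10°C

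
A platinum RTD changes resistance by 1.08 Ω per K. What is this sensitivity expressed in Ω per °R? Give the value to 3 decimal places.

Since only a temperature interval is involved, the additive offset between the scales drops out.
A change of 1°R is a change of 5/9 K, so per °R the value is 1.08 × 5/9 = 0.600.

0.600 Ω per °R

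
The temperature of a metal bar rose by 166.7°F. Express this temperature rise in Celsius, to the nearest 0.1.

For a temperature interval the offset drops out; only the factor 5/9 applies.
166.7 × 5/9 = 92.6.

92.6°C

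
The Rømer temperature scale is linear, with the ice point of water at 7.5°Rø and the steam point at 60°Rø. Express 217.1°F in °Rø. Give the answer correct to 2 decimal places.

First in Celsius: (217.1 - 32) × 5/9 = 102.8333°C.
Linearly onto the Rømer scale: 7.5 + (102.8333 / 100) × (60 - 7.5) = 61.49°Rø.

61.49°Rø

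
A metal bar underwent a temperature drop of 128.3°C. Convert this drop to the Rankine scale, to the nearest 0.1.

An interval of 1°C corresponds to 1.8°R.
128.3 × 1.8 = 230.9.

230.9°R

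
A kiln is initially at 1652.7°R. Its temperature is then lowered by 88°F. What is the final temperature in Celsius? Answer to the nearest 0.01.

Initial temperature in Celsius: (1652.7 - 491.67) × 5/9 = 645.0167°C.
The 88°F change is an interval, so only the factor 5/9 applies: -88 × 5/9 = -48.8889°C.
Final Celsius temperature: 645.0167 - 48.8889 = 596.1278°C.

596.13°C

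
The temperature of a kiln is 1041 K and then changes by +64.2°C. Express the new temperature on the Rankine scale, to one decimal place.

1989.4°R

Initial temperature in Celsius: 1041 - 273.15 = 767.8500°C.
Final Celsius temperature: 767.8500 + 64.2000 = 832.0500°C.
In Rankine: 832.0500 × 1.8 + 491.67 = 1989.4°R.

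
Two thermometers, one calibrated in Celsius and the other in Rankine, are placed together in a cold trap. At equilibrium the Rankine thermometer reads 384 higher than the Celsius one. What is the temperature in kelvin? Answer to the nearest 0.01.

Let x be the Celsius reading; then the Rankine reading is 1.8·x + 491.67.
(1.8·x + 491.67) - x = 384  ⇒  (0.8)·x = -107.67  ⇒  x = -134.5875°C.
In kelvin: -134.5875 + 273.15 = 138.56 K.

138.56 K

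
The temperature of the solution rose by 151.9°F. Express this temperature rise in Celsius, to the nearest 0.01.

84.39°C

Only the scale ratio 5/9 matters for a change in temperature.
151.9 × 5/9 = 84.39.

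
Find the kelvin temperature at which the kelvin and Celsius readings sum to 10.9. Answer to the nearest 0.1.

142.0 K

Let K be the kelvin reading. The Celsius reading is C = 1·K - 273.15.
Require K + C = 10.9: (2)·K - 273.15 = 10.9.
K = (10.9 + 273.15) / (2) = 142.0.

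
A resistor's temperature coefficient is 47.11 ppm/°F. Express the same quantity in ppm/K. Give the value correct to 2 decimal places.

84.80 ppm/K

The quantity depends on a temperature interval, so only the ratio of degree sizes applies; the offset between the scales is irrelevant.
A change of 1 K is a change of 1.8°F, so per K the value is 47.11 × 1.8 = 84.80.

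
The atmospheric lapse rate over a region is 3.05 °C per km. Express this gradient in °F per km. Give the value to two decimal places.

Since only a temperature interval is involved, the additive offset between the scales drops out.
A change of 1°C is a change of 1.8°F, so 3.05 × 1.8 = 5.49.

5.49 °F/km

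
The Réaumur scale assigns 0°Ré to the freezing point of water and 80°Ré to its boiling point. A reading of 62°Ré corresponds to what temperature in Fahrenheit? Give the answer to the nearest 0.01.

Linear interpolation between the fixed points: C = (62 - 0) × 100 / (80 - 0) = 77.5000°C.
Then 77.5000 × 1.8 + 32 = 171.50°F.

171.50°F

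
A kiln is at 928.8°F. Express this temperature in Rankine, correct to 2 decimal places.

1388.47°R

In Celsius: (928.8 - 32) × 5/9 = 498.2222°C.
In Rankine: 498.2222 × 1.8 + 491.67 = 1388.47°R.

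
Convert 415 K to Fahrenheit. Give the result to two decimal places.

287.33°F

In Celsius: 415 - 273.15 = 141.8500°C.
In Fahrenheit: 141.8500 × 1.8 + 32 = 287.33°F.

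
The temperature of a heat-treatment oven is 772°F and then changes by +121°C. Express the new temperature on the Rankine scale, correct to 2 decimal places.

1449.47°R

Initial temperature in Celsius: (772 - 32) × 5/9 = 411.1111°C.
Final Celsius temperature: 411.1111 + 121.0000 = 532.1111°C.
In Rankine: 532.1111 × 1.8 + 491.67 = 1449.47°R.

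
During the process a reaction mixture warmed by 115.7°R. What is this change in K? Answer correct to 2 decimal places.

64.28 K

For a temperature interval the offset drops out; only the factor 5/9 applies.
115.7 × 5/9 = 64.28.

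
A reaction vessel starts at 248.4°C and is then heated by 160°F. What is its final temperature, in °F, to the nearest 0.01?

639.12°F

The 160°F change is an interval, so only the factor 5/9 applies: +160 × 5/9 = +88.8889°C.
Final Celsius temperature: 248.4000 + 88.8889 = 337.2889°C.
In Fahrenheit: 337.2889 × 1.8 + 32 = 639.12°F.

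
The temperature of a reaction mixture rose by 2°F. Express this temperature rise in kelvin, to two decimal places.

1.11 K

An interval of 1°F corresponds to 5/9 K.
2 × 5/9 = 1.11.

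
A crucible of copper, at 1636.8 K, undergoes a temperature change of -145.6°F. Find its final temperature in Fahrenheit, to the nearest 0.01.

Initial temperature in Celsius: 1636.8 - 273.15 = 1363.6500°C.
The 145.6°F change is an interval, so only the factor 5/9 applies: -145.6 × 5/9 = -80.8889°C.
Final Celsius temperature: 1363.6500 - 80.8889 = 1282.7611°C.
In Fahrenheit: 1282.7611 × 1.8 + 32 = 2340.97°F.

2340.97°F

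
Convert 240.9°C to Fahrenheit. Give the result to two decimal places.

In Fahrenheit: 240.9000 × 1.8 + 32 = 465.62°F.

465.62°F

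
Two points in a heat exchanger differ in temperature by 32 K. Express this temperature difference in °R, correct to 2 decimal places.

Only the scale ratio 1.8 matters for a change in temperature.
32 × 1.8 = 57.60.

57.60°R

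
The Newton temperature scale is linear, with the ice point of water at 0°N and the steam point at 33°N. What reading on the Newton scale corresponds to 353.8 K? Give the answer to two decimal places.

First in Celsius: 353.8 - 273.15 = 80.6500°C.
Linearly onto the Newton scale: 0 + (80.6500 / 100) × (33 - 0) = 26.61°N.

26.61°N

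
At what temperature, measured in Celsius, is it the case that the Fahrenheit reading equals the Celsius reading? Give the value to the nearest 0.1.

Let C be the Celsius reading. The Fahrenheit reading is F = 1.8·C + 32.
Set F = C: 1.8·C + 32 = C.
(0.8)·C = -32  ⇒  C = -40.0.

-40.0°C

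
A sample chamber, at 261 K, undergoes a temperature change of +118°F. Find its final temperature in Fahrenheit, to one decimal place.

Initial temperature in Celsius: 261 - 273.15 = -12.1500°C.
The 118°F change is an interval, so only the factor 5/9 applies: +118 × 5/9 = +65.5556°C.
Final Celsius temperature: -12.1500 + 65.5556 = 53.4056°C.
In Fahrenheit: 53.4056 × 1.8 + 32 = 128.1°F.

128.1°F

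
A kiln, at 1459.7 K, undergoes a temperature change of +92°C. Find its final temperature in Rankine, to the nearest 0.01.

2793.06°R

Initial temperature in Celsius: 1459.7 - 273.15 = 1186.5500°C.
Final Celsius temperature: 1186.5500 + 92.0000 = 1278.5500°C.
In Rankine: 1278.5500 × 1.8 + 491.67 = 2793.06°R.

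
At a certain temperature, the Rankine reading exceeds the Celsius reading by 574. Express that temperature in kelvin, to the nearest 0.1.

376.1 K

Let x be the Celsius reading; then the Rankine reading is 1.8·x + 491.67.
(1.8·x + 491.67) - x = 574  ⇒  (0.8)·x = 82.33  ⇒  x = 102.9125°C.
In kelvin: 102.9125 + 273.15 = 376.1 K.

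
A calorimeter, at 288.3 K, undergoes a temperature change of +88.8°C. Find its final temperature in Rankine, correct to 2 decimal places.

678.78°R

Initial temperature in Celsius: 288.3 - 273.15 = 15.1500°C.
Final Celsius temperature: 15.1500 + 88.8000 = 103.9500°C.
In Rankine: 103.9500 × 1.8 + 491.67 = 678.78°R.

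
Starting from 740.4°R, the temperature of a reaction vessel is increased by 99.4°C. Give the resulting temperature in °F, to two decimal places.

Initial temperature in Celsius: (740.4 - 491.67) × 5/9 = 138.1833°C.
Final Celsius temperature: 138.1833 + 99.4000 = 237.5833°C.
In Fahrenheit: 237.5833 × 1.8 + 32 = 459.65°F.

459.65°F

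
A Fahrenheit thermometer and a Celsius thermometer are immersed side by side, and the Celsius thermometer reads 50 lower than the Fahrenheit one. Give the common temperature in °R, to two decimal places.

532.17°R

Let x be the Fahrenheit reading; then the Celsius reading is 5/9·x - 17.7778.
(5/9·x - 17.7778) - x = -50  ⇒  (-4/9)·x = -32.2222  ⇒  x = 72.5000°F.
In Celsius: (72.5 - 32) × 5/9 = 22.5000°C.
In Rankine: 22.5000 × 1.8 + 491.67 = 532.17°R.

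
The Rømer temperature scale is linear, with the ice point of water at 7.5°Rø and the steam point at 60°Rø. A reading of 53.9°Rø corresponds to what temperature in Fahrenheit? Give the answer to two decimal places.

191.09°F

Linear interpolation between the fixed points: C = (53.9 - 7.5) × 100 / (60 - 7.5) = 88.3810°C.
Then 88.3810 × 1.8 + 32 = 191.09°F.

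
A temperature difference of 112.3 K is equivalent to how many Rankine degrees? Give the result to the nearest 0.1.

An interval of 1 K corresponds to 1.8°R.
112.3 × 1.8 = 202.1.

202.1°R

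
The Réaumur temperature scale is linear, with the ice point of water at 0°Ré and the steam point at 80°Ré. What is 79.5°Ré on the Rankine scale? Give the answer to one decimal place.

670.5°R

Linear interpolation between the fixed points: C = (79.5 - 0) × 100 / (80 - 0) = 99.3750°C.
Then 99.3750 × 1.8 + 491.67 = 670.5°R.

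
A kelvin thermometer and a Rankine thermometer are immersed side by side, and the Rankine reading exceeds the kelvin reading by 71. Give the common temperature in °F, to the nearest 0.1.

Let x be the kelvin reading; then the Rankine reading is 1.8·x.
(1.8·x) - x = 71  ⇒  (0.8)·x = 71  ⇒  x = 88.7500 K.
In Celsius: 88.75 - 273.15 = -184.4000°C.
In Fahrenheit: -184.4000 × 1.8 + 32 = -299.9°F.

-299.9°F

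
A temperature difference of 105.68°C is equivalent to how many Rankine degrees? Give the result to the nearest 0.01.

190.22°R

Only the scale ratio 1.8 matters for a change in temperature.
105.68 × 1.8 = 190.22.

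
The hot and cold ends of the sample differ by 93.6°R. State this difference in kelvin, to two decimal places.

52.00 K

Only the scale ratio 5/9 matters for a change in temperature.
93.6 × 5/9 = 52.00.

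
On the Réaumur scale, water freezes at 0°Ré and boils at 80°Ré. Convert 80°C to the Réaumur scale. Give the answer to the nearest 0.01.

Linearly onto the Réaumur scale: 0 + (80.0000 / 100) × (80 - 0) = 64.00°Ré.

64.00°Ré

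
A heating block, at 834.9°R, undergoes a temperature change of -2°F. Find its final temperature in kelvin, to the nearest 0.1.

Initial temperature in Celsius: (834.9 - 491.67) × 5/9 = 190.6833°C.
The 2°F change is an interval, so only the factor 5/9 applies: -2 × 5/9 = -1.1111°C.
Final Celsius temperature: 190.6833 - 1.1111 = 189.5722°C.
In kelvin: 189.5722 + 273.15 = 462.7 K.

462.7 K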